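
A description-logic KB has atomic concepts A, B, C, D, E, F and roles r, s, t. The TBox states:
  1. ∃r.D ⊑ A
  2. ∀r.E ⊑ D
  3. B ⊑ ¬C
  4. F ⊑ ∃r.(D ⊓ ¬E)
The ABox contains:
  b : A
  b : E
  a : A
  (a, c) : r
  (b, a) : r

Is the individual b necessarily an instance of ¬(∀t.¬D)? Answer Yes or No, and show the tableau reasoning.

No

1. b : ¬(∀t.¬D)?  L(b) = {A, E} ∪ {∀t.¬D}
   open: L(b) ⊇ {A, E, ¬B, ¬F, ∀t.¬D, …} (+ ∃-successors) — b ∉ ¬(∀t.¬D) possible
2. Hence b : ¬(∀t.¬D): not entailed.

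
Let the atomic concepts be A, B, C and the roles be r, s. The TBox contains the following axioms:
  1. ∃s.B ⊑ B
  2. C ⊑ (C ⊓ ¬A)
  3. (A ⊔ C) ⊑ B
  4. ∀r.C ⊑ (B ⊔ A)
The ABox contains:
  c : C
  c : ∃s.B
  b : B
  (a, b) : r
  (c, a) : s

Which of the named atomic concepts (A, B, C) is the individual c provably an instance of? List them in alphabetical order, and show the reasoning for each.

1. c : A?  L(c) = {C, ∃s.B} ∪ {¬A}
   apply at c: ∃s.B⊑B; C⊑(C ⊓ ¬A)
   open: L(c) ⊇ {B, C, ¬A, ∃r.¬C, ∃s.B} (+ ∃-successors) — c ∉ A possible
2. c : B?  L(c) = {C, ∃s.B} ∪ {¬B}
   clash {B, ¬B} at c — c ∈ B
3. c : C?  L(c) = {C, ∃s.B} ∪ {¬C}
   clash {C, ¬C} at c — c ∈ C
4. Entailed for c: {B, C}

{B, C}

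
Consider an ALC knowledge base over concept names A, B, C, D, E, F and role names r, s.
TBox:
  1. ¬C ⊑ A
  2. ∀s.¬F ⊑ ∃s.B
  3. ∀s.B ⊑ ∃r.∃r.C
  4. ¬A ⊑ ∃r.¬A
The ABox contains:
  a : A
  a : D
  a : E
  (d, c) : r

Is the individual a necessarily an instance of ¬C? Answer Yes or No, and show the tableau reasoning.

No

1. a : ¬C?  L(a) = {A, D, E} ∪ {C}
   open: L(a) ⊇ {A, C, D, E, ∃s.F, …} (+ ∃-successors) — a ∉ ¬C possible
2. Hence a : ¬C: not entailed.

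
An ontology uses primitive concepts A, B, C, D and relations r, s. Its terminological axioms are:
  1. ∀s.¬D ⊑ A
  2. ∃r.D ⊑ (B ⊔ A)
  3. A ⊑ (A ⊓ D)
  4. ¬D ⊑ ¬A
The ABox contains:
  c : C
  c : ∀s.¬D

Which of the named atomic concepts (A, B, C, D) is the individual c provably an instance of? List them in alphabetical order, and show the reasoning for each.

1. c : A?  L(c) = {C, ∀s.¬D} ∪ {¬A}
   clash {A, ¬A} at c — c ∈ A
2. c : B?  L(c) = {C, ∀s.¬D} ∪ {¬B}
   apply at c: ∀s.¬D⊑A
   open: L(c) ⊇ {A, C, D, ¬B, ∀r.¬D, …} — c ∉ B possible
3. c : C?  L(c) = {C, ∀s.¬D} ∪ {¬C}
   clash {C, ¬C} at c — c ∈ C
4. c : D?  L(c) = {C, ∀s.¬D} ∪ {¬D}
   clash {A, ¬A} at c — c ∈ D
5. Entailed for c: {A, C, D}

{A, C, D}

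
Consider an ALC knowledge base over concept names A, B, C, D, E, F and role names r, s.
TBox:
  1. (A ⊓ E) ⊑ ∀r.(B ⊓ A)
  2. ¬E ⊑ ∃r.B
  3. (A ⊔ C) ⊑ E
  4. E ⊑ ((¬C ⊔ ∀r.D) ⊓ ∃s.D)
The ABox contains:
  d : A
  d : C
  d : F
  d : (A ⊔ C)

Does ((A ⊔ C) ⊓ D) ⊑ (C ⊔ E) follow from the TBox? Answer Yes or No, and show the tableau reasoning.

1. ((A ⊔ C) ⊓ D) ⊑ (C ⊔ E)  ⇔  (((A ⊔ C) ⊓ D) ⊓ (¬C ⊓ ¬E)) unsat w.r.t. T
   all branches close; clash {C, ¬C} at x₀
2. Hence ((A ⊔ C) ⊓ D) ⊑ (C ⊔ E): entailed.

Yes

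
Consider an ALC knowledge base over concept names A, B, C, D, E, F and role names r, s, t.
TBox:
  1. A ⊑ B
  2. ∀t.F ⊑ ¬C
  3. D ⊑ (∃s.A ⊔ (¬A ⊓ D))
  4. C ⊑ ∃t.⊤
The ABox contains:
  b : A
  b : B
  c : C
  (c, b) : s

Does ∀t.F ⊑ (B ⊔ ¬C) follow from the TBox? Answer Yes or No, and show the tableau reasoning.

Yes

1. ∀t.F ⊑ (B ⊔ ¬C)  ⇔  (∀t.F ⊓ (¬B ⊓ C)) unsat w.r.t. T
   all branches close; clash {B, ¬B} at x₀
2. Hence ∀t.F ⊑ (B ⊔ ¬C): entailed.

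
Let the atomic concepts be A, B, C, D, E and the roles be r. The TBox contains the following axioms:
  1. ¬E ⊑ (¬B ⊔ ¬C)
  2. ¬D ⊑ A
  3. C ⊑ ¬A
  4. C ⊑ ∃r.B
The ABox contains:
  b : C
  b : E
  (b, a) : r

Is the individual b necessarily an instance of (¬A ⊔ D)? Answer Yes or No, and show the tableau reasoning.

Yes

1. b : (¬A ⊔ D)?  L(b) = {C, E} ∪ {(A ⊓ ¬D)}
   clash {A, ¬A} at b — b ∈ (¬A ⊔ D)
2. Hence b : (¬A ⊔ D): entailed.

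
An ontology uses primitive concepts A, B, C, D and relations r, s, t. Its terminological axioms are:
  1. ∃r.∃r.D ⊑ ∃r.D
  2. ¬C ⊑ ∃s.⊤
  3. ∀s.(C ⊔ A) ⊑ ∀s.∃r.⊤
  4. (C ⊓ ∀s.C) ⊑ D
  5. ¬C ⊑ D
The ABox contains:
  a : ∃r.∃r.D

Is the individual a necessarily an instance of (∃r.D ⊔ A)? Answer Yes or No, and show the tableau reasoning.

1. a : (∃r.D ⊔ A)?  L(a) = {∃r.∃r.D} ∪ {(∀r.¬D ⊓ ¬A)}
   clash {D, ¬D} at an ∃-successor — a ∈ (∃r.D ⊔ A)
2. Hence a : (∃r.D ⊔ A): entailed.

Yes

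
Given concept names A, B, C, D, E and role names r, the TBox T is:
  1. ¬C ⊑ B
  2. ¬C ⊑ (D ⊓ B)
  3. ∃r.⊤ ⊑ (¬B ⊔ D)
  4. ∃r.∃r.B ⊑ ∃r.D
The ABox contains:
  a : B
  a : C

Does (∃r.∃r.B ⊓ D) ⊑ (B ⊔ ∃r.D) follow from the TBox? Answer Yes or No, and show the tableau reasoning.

1. (∃r.∃r.B ⊓ D) ⊑ (B ⊔ ∃r.D)  ⇔  ((∃r.∃r.B ⊓ D) ⊓ (¬B ⊓ ∀r.¬D)) unsat w.r.t. T
   all branches close; clash {B, ¬B} at x₀
2. Hence (∃r.∃r.B ⊓ D) ⊑ (B ⊔ ∃r.D): entailed.

Yes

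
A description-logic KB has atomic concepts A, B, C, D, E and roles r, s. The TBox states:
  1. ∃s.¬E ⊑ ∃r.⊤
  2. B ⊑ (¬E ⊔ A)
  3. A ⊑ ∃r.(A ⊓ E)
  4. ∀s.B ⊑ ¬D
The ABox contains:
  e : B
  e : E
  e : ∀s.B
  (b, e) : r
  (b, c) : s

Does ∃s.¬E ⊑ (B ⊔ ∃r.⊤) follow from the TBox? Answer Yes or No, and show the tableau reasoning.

1. ∃s.¬E ⊑ (B ⊔ ∃r.⊤)  ⇔  (∃s.¬E ⊓ (¬B ⊓ ∀r.⊥)) unsat w.r.t. T
   all branches close; clash ⊥ at an ∃-successor
2. Hence ∃s.¬E ⊑ (B ⊔ ∃r.⊤): entailed.

Yes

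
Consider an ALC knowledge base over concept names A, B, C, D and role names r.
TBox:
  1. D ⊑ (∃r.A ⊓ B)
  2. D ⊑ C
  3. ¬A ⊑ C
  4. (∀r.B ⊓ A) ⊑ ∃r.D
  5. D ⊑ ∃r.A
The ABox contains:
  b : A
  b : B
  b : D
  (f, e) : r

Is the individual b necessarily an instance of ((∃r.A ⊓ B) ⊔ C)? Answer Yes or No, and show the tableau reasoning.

Yes

1. b : ((∃r.A ⊓ B) ⊔ C)?  L(b) = {A, B, D} ∪ {((∀r.¬A ⊔ ¬B) ⊓ ¬C)}
   clash {C, ¬C} at b — b ∈ ((∃r.A ⊓ B) ⊔ C)
2. Hence b : ((∃r.A ⊓ B) ⊔ C): entailed.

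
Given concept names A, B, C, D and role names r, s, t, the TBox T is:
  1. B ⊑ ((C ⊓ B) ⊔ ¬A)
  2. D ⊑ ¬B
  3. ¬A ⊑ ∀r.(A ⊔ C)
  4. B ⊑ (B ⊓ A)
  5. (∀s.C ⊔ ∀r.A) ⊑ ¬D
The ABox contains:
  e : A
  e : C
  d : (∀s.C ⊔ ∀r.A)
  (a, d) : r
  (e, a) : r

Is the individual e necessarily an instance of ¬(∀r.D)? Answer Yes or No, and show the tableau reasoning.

No

1. e : ¬(∀r.D)?  L(e) = {A, C} ∪ {∀r.D}
   open: L(e) ⊇ {A, C, ¬B, ∀r.D, ∃r.¬A, …} (+ ∃-successors) — e ∉ ¬(∀r.D) possible
2. Hence e : ¬(∀r.D): not entailed.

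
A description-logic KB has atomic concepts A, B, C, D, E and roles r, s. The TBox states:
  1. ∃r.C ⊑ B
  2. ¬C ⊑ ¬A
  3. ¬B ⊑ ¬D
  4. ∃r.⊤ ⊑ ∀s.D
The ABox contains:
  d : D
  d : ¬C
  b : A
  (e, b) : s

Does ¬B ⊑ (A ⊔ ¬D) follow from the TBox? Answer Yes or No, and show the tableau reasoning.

Yes

1. ¬B ⊑ (A ⊔ ¬D)  ⇔  (¬B ⊓ (¬A ⊓ D)) unsat w.r.t. T
   all branches close; clash {D, ¬D} at x₀
2. Hence ¬B ⊑ (A ⊔ ¬D): entailed.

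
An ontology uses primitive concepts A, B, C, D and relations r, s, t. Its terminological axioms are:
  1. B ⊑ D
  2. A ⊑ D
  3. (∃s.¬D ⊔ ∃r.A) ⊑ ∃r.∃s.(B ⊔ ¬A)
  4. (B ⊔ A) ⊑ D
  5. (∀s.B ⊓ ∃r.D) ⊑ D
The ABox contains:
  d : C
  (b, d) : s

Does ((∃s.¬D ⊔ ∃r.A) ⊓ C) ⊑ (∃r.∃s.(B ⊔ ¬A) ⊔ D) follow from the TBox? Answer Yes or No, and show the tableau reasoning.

1. ((∃s.¬D ⊔ ∃r.A) ⊓ C) ⊑ (∃r.∃s.(B ⊔ ¬A) ⊔ D)  ⇔  (((∃s.¬D ⊔ ∃r.A) ⊓ C) ⊓ (∀r.∀s.(¬B ⊓ A) ⊓ ¬D)) unsat w.r.t. T
   all branches close; clash {D, ¬D} at x₀
2. Hence ((∃s.¬D ⊔ ∃r.A) ⊓ C) ⊑ (∃r.∃s.(B ⊔ ¬A) ⊔ D): entailed.

Yes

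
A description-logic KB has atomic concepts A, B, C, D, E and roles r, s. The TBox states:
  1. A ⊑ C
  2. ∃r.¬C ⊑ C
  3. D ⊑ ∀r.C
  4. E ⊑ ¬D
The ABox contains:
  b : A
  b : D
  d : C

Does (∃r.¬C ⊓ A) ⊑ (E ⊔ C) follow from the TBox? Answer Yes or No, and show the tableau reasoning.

1. (∃r.¬C ⊓ A) ⊑ (E ⊔ C)  ⇔  ((∃r.¬C ⊓ A) ⊓ (¬E ⊓ ¬C)) unsat w.r.t. T
   all branches close; clash {C, ¬C} at x₀
2. Hence (∃r.¬C ⊓ A) ⊑ (E ⊔ C): entailed.

Yes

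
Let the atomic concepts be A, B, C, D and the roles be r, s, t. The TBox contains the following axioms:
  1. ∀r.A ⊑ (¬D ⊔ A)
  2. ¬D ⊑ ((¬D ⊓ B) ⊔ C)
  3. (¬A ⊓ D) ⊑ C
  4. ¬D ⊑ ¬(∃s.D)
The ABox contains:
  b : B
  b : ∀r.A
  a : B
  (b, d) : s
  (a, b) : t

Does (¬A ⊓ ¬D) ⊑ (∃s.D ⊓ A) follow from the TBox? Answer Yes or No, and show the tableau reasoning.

1. (¬A ⊓ ¬D) ⊑ (∃s.D ⊓ A)  ⇔  ((¬A ⊓ ¬D) ⊓ (∀s.¬D ⊔ ¬A)) unsat w.r.t. T
   apply at x₀: ¬D⊑((¬D ⊓ B) ⊔ C); ¬D⊑¬(∃s.D)
   open: L(x₀) ⊇ {B, ¬A, ¬D, ∀s.¬D, ∃r.¬A} (+ ∃-successors)
2. Hence (¬A ⊓ ¬D) ⊑ (∃s.D ⊓ A): not entailed.

No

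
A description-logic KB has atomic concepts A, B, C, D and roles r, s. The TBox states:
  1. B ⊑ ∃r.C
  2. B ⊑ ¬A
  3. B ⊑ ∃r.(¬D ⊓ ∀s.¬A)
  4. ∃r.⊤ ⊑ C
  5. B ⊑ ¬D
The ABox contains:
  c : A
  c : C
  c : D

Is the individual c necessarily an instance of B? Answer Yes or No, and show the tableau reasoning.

1. c : B?  L(c) = {A, C, D} ∪ {¬B}
   open: L(c) ⊇ {A, C, D, ¬B} — c ∉ B possible
2. Hence c : B: not entailed.

No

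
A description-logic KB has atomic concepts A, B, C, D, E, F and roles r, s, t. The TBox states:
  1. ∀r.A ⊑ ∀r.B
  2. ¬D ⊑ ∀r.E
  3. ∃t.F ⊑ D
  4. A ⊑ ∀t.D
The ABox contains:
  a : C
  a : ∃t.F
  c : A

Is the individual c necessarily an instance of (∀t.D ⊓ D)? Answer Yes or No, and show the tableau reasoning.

1. c : (∀t.D ⊓ D)?  L(c) = {A} ∪ {(∃t.¬D ⊔ ¬D)}
   apply at c: A⊑∀t.D
   open: L(c) ⊇ {A, ¬D, ∀r.E, ∀t.D, ∀t.¬F, …} (+ ∃-successors) — c ∉ (∀t.D ⊓ D) possible
2. Hence c : (∀t.D ⊓ D): not entailed.

No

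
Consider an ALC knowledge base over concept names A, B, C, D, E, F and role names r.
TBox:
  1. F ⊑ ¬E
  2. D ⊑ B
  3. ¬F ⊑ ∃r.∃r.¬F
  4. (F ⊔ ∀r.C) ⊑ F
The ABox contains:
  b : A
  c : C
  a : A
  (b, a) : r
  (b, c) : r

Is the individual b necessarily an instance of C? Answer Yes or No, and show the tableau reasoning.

No

1. b : C?  L(b) = {A} ∪ {¬C}
   open: L(b) ⊇ {A, ¬C, ¬D, ¬F, ∃r.¬C, …} (+ ∃-successors) — b ∉ C possible
2. Hence b : C: not entailed.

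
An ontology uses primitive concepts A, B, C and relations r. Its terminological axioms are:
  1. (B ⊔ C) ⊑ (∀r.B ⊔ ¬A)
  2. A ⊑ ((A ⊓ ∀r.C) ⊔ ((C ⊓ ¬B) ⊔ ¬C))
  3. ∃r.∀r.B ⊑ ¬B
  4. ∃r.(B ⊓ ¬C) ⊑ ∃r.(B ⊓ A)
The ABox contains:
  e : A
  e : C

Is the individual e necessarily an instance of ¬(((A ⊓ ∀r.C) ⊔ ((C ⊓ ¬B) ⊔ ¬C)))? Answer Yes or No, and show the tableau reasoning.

1. e : ¬(((A ⊓ ∀r.C) ⊔ ((C ⊓ ¬B) ⊔ ¬C)))?  L(e) = {A, C} ∪ {((A ⊓ ∀r.C) ⊔ ((C ⊓ ¬B) ⊔ ¬C))}
   open: L(e) ⊇ {A, C, ∀r.(¬B ⊔ C), ∀r.B, ∀r.C, …} — e ∉ ¬(((A ⊓ ∀r.C) ⊔ ((C ⊓ ¬B) ⊔ ¬C))) possible
2. Hence e : ¬(((A ⊓ ∀r.C) ⊔ ((C ⊓ ¬B) ⊔ ¬C))): not entailed.

No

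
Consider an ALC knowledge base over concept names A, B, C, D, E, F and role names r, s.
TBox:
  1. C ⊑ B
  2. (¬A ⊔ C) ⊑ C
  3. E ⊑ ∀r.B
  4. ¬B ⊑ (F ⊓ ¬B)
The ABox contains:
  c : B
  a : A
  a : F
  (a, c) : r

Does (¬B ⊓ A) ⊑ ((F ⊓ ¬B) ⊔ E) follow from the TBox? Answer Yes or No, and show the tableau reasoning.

1. (¬B ⊓ A) ⊑ ((F ⊓ ¬B) ⊔ E)  ⇔  ((¬B ⊓ A) ⊓ ((¬F ⊔ B) ⊓ ¬E)) unsat w.r.t. T
   all branches close; clash {B, ¬B} at x₀
2. Hence (¬B ⊓ A) ⊑ ((F ⊓ ¬B) ⊔ E): entailed.

Yes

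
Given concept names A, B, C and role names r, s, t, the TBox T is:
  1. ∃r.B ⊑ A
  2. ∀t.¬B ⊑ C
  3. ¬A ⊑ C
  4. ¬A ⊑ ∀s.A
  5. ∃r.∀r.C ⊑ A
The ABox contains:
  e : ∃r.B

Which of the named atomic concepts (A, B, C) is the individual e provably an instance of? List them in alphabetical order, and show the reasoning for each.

{A}

1. e : A?  L(e) = {∃r.B} ∪ {¬A}
   clash {A, ¬A} at e — e ∈ A
2. e : B?  L(e) = {∃r.B} ∪ {¬B}
   apply at e: ∃r.B⊑A
   open: L(e) ⊇ {A, ¬B, ∃r.B, ∃t.B} (+ ∃-successors) — e ∉ B possible
3. e : C?  L(e) = {∃r.B} ∪ {¬C}
   apply at e: ∃r.B⊑A
   open: L(e) ⊇ {A, ¬C, ∃r.B, ∃t.B} (+ ∃-successors) — e ∉ C possible
4. Entailed for e: {A}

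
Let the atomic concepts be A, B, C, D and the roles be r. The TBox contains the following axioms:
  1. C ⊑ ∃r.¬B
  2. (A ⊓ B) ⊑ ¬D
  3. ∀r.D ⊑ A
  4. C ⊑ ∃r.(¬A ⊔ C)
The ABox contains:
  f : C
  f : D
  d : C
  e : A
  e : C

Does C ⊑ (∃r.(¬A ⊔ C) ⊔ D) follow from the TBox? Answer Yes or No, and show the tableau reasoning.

Yes

1. C ⊑ (∃r.(¬A ⊔ C) ⊔ D)  ⇔  (C ⊓ (∀r.(A ⊓ ¬C) ⊓ ¬D)) unsat w.r.t. T
   all branches close; clash {C, ¬C} at an ∃-successor
2. Hence C ⊑ (∃r.(¬A ⊔ C) ⊔ D): entailed.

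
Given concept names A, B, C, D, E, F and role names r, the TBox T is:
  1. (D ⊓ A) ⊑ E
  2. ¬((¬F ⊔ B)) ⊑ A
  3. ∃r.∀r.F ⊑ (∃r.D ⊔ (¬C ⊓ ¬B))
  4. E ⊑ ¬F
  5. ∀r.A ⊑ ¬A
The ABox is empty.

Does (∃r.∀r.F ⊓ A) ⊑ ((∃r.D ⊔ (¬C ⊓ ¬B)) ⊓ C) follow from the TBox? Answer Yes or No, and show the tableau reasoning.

1. (∃r.∀r.F ⊓ A) ⊑ ((∃r.D ⊔ (¬C ⊓ ¬B)) ⊓ C)  ⇔  ((∃r.∀r.F ⊓ A) ⊓ ((∀r.¬D ⊓ (C ⊔ B)) ⊔ ¬C)) unsat w.r.t. T
   apply at x₀: ∃r.∀r.F⊑(∃r.D ⊔ (¬C ⊓ ¬B))
   open: L(x₀) ⊇ {A, ¬C, ¬D, ¬E, ∃r.D, …} (+ ∃-successors)
2. Hence (∃r.∀r.F ⊓ A) ⊑ ((∃r.D ⊔ (¬C ⊓ ¬B)) ⊓ C): not entailed.

No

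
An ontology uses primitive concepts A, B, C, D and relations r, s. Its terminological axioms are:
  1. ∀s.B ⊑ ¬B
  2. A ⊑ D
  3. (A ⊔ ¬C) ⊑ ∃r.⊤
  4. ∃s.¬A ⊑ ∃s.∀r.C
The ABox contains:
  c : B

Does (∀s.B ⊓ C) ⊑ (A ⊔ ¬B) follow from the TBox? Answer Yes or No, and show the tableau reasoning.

1. (∀s.B ⊓ C) ⊑ (A ⊔ ¬B)  ⇔  ((∀s.B ⊓ C) ⊓ (¬A ⊓ B)) unsat w.r.t. T
   all branches close; clash {B, ¬B} at x₀
2. Hence (∀s.B ⊓ C) ⊑ (A ⊔ ¬B): entailed.

Yes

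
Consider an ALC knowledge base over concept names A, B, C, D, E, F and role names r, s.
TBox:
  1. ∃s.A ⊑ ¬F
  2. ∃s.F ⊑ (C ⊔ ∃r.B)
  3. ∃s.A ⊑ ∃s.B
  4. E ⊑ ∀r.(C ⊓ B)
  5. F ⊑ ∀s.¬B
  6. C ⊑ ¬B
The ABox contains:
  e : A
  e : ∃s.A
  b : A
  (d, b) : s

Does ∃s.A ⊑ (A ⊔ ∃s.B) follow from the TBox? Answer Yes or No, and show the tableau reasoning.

Yes

1. ∃s.A ⊑ (A ⊔ ∃s.B)  ⇔  (∃s.A ⊓ (¬A ⊓ ∀s.¬B)) unsat w.r.t. T
   all branches close; clash {B, ¬B} at an ∃-successor
2. Hence ∃s.A ⊑ (A ⊔ ∃s.B): entailed.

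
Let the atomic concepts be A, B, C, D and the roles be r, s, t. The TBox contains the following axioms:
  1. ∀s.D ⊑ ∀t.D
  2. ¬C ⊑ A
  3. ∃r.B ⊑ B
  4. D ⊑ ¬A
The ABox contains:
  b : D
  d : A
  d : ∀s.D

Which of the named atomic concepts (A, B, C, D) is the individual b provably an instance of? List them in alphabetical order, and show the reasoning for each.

1. b : A?  L(b) = {D} ∪ {¬A}
   open: L(b) ⊇ {C, D, ¬A, ∀r.¬B, ∃s.¬D} (+ ∃-successors) — b ∉ A possible
2. b : B?  L(b) = {D} ∪ {¬B}
   apply at b: D⊑¬A
   open: L(b) ⊇ {C, D, ¬A, ¬B, ∀r.¬B, …} (+ ∃-successors) — b ∉ B possible
3. b : C?  L(b) = {D} ∪ {¬C}
   clash {A, ¬A} at b — b ∈ C
4. b : D?  L(b) = {D} ∪ {¬D}
   clash {D, ¬D} at b — b ∈ D
5. Entailed for b: {C, D}

{C, D}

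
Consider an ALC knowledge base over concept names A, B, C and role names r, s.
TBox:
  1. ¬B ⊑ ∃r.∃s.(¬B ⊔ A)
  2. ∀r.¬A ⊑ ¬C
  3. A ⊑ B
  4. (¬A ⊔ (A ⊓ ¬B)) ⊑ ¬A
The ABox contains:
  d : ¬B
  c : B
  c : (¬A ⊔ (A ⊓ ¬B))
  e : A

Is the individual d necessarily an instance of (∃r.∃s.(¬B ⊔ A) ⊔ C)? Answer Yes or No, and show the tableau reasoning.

1. d : (∃r.∃s.(¬B ⊔ A) ⊔ C)?  L(d) = {¬B} ∪ {(∀r.∀s.(B ⊓ ¬A) ⊓ ¬C)}
   clash {B, ¬B} at d — d ∈ (∃r.∃s.(¬B ⊔ A) ⊔ C)
2. Hence d : (∃r.∃s.(¬B ⊔ A) ⊔ C): entailed.

Yes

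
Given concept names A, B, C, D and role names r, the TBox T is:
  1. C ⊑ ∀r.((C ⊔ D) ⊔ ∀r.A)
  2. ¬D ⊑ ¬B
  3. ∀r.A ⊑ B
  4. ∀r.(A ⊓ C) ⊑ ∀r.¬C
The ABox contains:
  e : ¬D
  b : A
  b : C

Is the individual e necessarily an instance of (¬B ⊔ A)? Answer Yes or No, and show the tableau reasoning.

Yes

1. e : (¬B ⊔ A)?  L(e) = {¬D} ∪ {(B ⊓ ¬A)}
   clash {B, ¬B} at e — e ∈ (¬B ⊔ A)
2. Hence e : (¬B ⊔ A): entailed.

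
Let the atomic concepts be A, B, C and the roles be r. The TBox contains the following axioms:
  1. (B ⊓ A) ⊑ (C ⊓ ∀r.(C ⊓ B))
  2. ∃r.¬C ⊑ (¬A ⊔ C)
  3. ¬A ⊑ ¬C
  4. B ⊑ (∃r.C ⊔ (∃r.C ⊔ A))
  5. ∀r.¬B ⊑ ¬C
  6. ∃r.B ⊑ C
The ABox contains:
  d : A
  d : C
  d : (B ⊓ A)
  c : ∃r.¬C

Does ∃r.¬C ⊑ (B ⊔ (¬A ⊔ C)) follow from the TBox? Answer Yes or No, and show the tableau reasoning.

1. ∃r.¬C ⊑ (B ⊔ (¬A ⊔ C))  ⇔  (∃r.¬C ⊓ (¬B ⊓ (A ⊓ ¬C))) unsat w.r.t. T
   all branches close; clash {C, ¬C} at x₀
2. Hence ∃r.¬C ⊑ (B ⊔ (¬A ⊔ C)): entailed.

Yes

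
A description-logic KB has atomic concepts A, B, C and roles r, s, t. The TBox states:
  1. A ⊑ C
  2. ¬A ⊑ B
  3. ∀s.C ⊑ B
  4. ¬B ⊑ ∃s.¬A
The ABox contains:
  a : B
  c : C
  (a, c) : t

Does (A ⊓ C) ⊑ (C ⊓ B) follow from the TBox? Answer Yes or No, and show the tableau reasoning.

No

1. (A ⊓ C) ⊑ (C ⊓ B)  ⇔  ((A ⊓ C) ⊓ (¬C ⊔ ¬B)) unsat w.r.t. T
   open: L(x₀) ⊇ {A, C, ¬B, ∃s.¬A, ∃s.¬C} (+ ∃-successors)
2. Hence (A ⊓ C) ⊑ (C ⊓ B): not entailed.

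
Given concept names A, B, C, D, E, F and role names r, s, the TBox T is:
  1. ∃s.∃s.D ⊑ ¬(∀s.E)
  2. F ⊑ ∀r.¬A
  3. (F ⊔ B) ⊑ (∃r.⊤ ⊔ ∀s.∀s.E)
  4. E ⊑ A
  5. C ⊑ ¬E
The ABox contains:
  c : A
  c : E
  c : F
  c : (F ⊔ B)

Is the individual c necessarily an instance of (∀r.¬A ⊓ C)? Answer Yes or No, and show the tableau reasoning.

1. c : (∀r.¬A ⊓ C)?  L(c) = {A, E, F, (F ⊔ B)} ∪ {(∃r.A ⊔ ¬C)}
   apply at c: F⊑∀r.¬A; (F ⊔ B)⊑(∃r.⊤ ⊔ ∀s.∀s.E)
   open: L(c) ⊇ {A, E, F, ¬C, ∀r.¬A, …} (+ ∃-successors) — c ∉ (∀r.¬A ⊓ C) possible
2. Hence c : (∀r.¬A ⊓ C): not entailed.

No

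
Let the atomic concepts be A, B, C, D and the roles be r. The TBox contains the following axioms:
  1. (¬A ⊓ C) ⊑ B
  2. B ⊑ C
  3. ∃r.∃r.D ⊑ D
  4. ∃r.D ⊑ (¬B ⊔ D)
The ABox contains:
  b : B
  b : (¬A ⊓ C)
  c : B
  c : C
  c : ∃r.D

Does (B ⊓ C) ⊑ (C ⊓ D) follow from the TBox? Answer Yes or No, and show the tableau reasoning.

1. (B ⊓ C) ⊑ (C ⊓ D)  ⇔  ((B ⊓ C) ⊓ (¬C ⊔ ¬D)) unsat w.r.t. T
   open: L(x₀) ⊇ {B, C, ¬D, ∀r.¬D, ∀r.∀r.¬D}
2. Hence (B ⊓ C) ⊑ (C ⊓ D): not entailed.

No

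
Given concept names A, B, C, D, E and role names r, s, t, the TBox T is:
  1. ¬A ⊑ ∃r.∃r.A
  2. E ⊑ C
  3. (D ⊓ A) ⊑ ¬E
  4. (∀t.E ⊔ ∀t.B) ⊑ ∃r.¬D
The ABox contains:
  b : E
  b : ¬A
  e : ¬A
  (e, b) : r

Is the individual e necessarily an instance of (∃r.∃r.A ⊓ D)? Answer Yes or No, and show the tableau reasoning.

No

1. e : (∃r.∃r.A ⊓ D)?  L(e) = {¬A} ∪ {(∀r.∀r.¬A ⊔ ¬D)}
   apply at e: ¬A⊑∃r.∃r.A
   open: L(e) ⊇ {¬A, ¬D, ¬E, ∃r.∃r.A, ∃t.¬B, …} (+ ∃-successors) — e ∉ (∃r.∃r.A ⊓ D) possible
2. Hence e : (∃r.∃r.A ⊓ D): not entailed.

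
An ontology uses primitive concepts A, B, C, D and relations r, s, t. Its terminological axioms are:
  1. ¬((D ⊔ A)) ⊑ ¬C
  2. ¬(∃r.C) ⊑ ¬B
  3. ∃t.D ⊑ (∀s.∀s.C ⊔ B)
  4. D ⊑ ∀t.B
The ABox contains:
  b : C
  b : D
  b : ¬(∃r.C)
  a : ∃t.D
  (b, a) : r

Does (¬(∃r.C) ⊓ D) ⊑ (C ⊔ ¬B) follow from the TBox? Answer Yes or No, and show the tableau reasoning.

Yes

1. (¬(∃r.C) ⊓ D) ⊑ (C ⊔ ¬B)  ⇔  ((∀r.¬C ⊓ D) ⊓ (¬C ⊓ B)) unsat w.r.t. T
   all branches close; clash {B, ¬B} at x₀
2. Hence (¬(∃r.C) ⊓ D) ⊑ (C ⊔ ¬B): entailed.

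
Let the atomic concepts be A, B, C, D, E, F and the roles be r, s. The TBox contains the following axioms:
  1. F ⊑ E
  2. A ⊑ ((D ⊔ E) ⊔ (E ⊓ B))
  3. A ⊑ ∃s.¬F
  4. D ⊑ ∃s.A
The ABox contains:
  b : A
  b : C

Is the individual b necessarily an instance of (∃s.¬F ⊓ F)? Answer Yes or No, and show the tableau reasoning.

1. b : (∃s.¬F ⊓ F)?  L(b) = {A, C} ∪ {(∀s.F ⊔ ¬F)}
   apply at b: A⊑((D ⊔ E) ⊔ (E ⊓ B)); A⊑∃s.¬F
   open: L(b) ⊇ {A, C, E, ¬D, ¬F, …} (+ ∃-successors) — b ∉ (∃s.¬F ⊓ F) possible
2. Hence b : (∃s.¬F ⊓ F): not entailed.

No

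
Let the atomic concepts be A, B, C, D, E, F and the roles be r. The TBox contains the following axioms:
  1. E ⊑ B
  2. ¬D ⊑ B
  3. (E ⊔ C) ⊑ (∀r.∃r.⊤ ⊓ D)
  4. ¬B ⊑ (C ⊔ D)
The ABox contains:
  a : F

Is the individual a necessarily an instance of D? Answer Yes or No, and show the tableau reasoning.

No

1. a : D?  L(a) = {F} ∪ {¬D}
   apply at a: ¬D⊑B
   open: L(a) ⊇ {B, F, ¬C, ¬D, ¬E} — a ∉ D possible
2. Hence a : D: not entailed.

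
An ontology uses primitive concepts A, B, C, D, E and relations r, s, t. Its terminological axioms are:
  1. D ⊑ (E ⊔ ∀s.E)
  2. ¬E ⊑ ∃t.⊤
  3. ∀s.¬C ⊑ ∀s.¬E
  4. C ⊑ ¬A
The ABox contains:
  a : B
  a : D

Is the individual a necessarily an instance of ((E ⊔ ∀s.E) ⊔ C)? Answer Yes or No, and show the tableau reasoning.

1. a : ((E ⊔ ∀s.E) ⊔ C)?  L(a) = {B, D} ∪ {((¬E ⊓ ∃s.¬E) ⊓ ¬C)}
   clash {E, ¬E} at an ∃-successor — a ∈ ((E ⊔ ∀s.E) ⊔ C)
2. Hence a : ((E ⊔ ∀s.E) ⊔ C): entailed.

Yes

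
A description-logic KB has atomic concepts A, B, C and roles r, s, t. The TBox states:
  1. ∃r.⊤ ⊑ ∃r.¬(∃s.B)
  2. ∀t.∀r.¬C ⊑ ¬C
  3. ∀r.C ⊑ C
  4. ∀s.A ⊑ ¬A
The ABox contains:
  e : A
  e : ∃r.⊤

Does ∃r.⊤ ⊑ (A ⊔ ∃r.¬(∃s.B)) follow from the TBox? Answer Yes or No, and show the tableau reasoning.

1. ∃r.⊤ ⊑ (A ⊔ ∃r.¬(∃s.B))  ⇔  (∃r.⊤ ⊓ (¬A ⊓ ∀r.∃s.B)) unsat w.r.t. T
   all branches close; clash {C, ¬C} at x₀
2. Hence ∃r.⊤ ⊑ (A ⊔ ∃r.¬(∃s.B)): entailed.

Yes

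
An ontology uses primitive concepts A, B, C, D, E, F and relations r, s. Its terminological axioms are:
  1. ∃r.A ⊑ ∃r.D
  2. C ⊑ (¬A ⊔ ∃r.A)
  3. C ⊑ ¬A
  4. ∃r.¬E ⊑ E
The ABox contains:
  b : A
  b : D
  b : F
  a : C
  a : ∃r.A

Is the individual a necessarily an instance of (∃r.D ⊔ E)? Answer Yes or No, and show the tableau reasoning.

Yes

1. a : (∃r.D ⊔ E)?  L(a) = {C, ∃r.A} ∪ {(∀r.¬D ⊓ ¬E)}
   clash {E, ¬E} at a — a ∈ (∃r.D ⊔ E)
2. Hence a : (∃r.D ⊔ E): entailed.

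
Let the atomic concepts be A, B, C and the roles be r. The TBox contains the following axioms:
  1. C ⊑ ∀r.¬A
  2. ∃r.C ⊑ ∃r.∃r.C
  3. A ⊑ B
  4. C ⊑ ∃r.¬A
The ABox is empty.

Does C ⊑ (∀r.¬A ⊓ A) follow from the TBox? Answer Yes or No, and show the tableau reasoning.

1. C ⊑ (∀r.¬A ⊓ A)  ⇔  (C ⊓ (∃r.A ⊔ ¬A)) unsat w.r.t. T
   apply at x₀: C⊑∀r.¬A; C⊑∃r.¬A
   open: L(x₀) ⊇ {C, ¬A, ∀r.¬A, ∀r.¬C, ∃r.¬A} (+ ∃-successors)
2. Hence C ⊑ (∀r.¬A ⊓ A): not entailed.

No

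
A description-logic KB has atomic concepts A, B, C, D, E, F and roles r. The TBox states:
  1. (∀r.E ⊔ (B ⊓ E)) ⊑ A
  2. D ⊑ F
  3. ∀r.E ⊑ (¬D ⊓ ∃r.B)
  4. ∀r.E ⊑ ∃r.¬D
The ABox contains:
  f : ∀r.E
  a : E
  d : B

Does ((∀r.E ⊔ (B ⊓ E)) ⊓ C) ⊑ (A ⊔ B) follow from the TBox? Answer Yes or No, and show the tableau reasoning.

Yes

1. ((∀r.E ⊔ (B ⊓ E)) ⊓ C) ⊑ (A ⊔ B)  ⇔  (((∀r.E ⊔ (B ⊓ E)) ⊓ C) ⊓ (¬A ⊓ ¬B)) unsat w.r.t. T
   all branches close; clash {B, ¬B} at x₀
2. Hence ((∀r.E ⊔ (B ⊓ E)) ⊓ C) ⊑ (A ⊔ B): entailed.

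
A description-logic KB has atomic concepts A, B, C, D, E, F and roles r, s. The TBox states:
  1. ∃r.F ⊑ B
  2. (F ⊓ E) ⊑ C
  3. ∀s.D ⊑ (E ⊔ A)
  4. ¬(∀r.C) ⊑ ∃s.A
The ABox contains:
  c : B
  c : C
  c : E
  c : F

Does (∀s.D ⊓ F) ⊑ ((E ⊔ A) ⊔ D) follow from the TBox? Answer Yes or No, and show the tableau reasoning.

Yes

1. (∀s.D ⊓ F) ⊑ ((E ⊔ A) ⊔ D)  ⇔  ((∀s.D ⊓ F) ⊓ ((¬E ⊓ ¬A) ⊓ ¬D)) unsat w.r.t. T
   all branches close; clash {A, ¬A} at x₀
2. Hence (∀s.D ⊓ F) ⊑ ((E ⊔ A) ⊔ D): entailed.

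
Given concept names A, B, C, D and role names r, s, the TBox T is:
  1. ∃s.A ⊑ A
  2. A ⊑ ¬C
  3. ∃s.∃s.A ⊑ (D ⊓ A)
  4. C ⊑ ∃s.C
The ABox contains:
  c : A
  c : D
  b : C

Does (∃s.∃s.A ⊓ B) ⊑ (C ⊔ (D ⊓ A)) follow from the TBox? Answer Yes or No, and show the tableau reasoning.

1. (∃s.∃s.A ⊓ B) ⊑ (C ⊔ (D ⊓ A))  ⇔  ((∃s.∃s.A ⊓ B) ⊓ (¬C ⊓ (¬D ⊔ ¬A))) unsat w.r.t. T
   all branches close; clash {A, ¬A} at x₀
2. Hence (∃s.∃s.A ⊓ B) ⊑ (C ⊔ (D ⊓ A)): entailed.

Yes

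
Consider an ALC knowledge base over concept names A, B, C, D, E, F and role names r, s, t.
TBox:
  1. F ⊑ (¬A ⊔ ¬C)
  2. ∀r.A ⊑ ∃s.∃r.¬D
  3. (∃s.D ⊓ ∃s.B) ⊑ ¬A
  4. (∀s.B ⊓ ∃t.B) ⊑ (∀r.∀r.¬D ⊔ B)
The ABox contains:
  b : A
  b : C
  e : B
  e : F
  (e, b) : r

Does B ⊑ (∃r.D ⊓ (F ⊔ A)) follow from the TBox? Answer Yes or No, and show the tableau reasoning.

No

1. B ⊑ (∃r.D ⊓ (F ⊔ A))  ⇔  (B ⊓ (∀r.¬D ⊔ (¬F ⊓ ¬A))) unsat w.r.t. T
   open: L(x₀) ⊇ {B, ¬F, ∀r.¬D, ∀s.¬D, ∃r.¬A, …} (+ ∃-successors)
2. Hence B ⊑ (∃r.D ⊓ (F ⊔ A)): not entailed.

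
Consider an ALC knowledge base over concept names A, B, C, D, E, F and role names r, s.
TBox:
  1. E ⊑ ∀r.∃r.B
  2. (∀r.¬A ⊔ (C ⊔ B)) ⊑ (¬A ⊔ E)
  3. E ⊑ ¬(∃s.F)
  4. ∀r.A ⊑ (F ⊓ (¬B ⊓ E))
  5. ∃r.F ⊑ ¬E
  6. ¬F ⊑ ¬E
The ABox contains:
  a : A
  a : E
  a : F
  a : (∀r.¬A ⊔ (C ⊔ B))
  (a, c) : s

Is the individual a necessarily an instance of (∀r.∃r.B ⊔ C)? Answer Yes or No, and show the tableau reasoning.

Yes

1. a : (∀r.∃r.B ⊔ C)?  L(a) = {A, E, F, (∀r.¬A ⊔ (C ⊔ B))} ∪ {(∃r.∀r.¬B ⊓ ¬C)}
   clash {E, ¬E} at a — a ∈ (∀r.∃r.B ⊔ C)
2. Hence a : (∀r.∃r.B ⊔ C): entailed.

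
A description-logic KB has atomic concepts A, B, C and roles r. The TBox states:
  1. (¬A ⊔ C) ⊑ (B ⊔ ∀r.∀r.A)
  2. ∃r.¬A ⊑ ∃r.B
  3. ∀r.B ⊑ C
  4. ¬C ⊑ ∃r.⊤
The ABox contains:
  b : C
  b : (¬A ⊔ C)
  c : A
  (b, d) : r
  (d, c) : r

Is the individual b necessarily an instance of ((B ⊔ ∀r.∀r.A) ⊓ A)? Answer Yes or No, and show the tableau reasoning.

No

1. b : ((B ⊔ ∀r.∀r.A) ⊓ A)?  L(b) = {C, (¬A ⊔ C)} ∪ {((¬B ⊓ ∃r.∃r.¬A) ⊔ ¬A)}
   apply at b: (¬A ⊔ C)⊑(B ⊔ ∀r.∀r.A)
   open: L(b) ⊇ {B, C, ¬A, ∀r.A} — b ∉ ((B ⊔ ∀r.∀r.A) ⊓ A) possible
2. Hence b : ((B ⊔ ∀r.∀r.A) ⊓ A): not entailed.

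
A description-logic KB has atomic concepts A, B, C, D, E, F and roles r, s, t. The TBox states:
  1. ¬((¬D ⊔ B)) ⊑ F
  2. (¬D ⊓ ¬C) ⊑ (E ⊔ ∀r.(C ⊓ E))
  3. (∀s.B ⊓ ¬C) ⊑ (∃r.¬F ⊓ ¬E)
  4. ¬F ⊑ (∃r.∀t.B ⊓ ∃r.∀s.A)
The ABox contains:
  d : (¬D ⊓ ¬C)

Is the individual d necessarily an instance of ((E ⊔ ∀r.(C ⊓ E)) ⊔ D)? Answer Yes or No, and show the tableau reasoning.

Yes

1. d : ((E ⊔ ∀r.(C ⊓ E)) ⊔ D)?  L(d) = {(¬D ⊓ ¬C)} ∪ {((¬E ⊓ ∃r.(¬C ⊔ ¬E)) ⊓ ¬D)}
   clash {E, ¬E} at an ∃-successor — d ∈ ((E ⊔ ∀r.(C ⊓ E)) ⊔ D)
2. Hence d : ((E ⊔ ∀r.(C ⊓ E)) ⊔ D): entailed.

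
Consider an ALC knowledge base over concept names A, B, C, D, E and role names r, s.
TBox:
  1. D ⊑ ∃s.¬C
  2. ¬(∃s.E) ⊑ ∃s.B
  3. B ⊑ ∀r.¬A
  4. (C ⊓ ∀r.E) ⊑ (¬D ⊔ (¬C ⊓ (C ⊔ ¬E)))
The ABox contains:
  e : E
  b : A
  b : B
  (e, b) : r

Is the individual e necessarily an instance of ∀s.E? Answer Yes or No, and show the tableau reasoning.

1. e : ∀s.E?  L(e) = {E} ∪ {∃s.¬E}
   open: L(e) ⊇ {E, ¬B, ¬C, ¬D, ∃s.E, …} (+ ∃-successors) — e ∉ ∀s.E possible
2. Hence e : ∀s.E: not entailed.

No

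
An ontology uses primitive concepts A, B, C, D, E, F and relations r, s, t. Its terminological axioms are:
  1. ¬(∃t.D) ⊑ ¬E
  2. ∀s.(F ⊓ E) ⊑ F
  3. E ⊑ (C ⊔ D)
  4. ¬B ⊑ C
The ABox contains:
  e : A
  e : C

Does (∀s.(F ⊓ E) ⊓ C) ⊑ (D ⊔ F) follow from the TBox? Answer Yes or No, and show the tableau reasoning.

1. (∀s.(F ⊓ E) ⊓ C) ⊑ (D ⊔ F)  ⇔  ((∀s.(F ⊓ E) ⊓ C) ⊓ (¬D ⊓ ¬F)) unsat w.r.t. T
   all branches close; clash {F, ¬F} at x₀
2. Hence (∀s.(F ⊓ E) ⊓ C) ⊑ (D ⊔ F): entailed.

Yes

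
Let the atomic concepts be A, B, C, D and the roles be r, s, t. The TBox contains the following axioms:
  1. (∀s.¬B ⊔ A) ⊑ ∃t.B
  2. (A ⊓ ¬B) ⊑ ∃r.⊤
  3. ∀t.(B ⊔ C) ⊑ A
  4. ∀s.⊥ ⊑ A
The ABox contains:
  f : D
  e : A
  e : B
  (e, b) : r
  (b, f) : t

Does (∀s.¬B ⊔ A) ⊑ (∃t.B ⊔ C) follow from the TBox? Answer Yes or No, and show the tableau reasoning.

1. (∀s.¬B ⊔ A) ⊑ (∃t.B ⊔ C)  ⇔  ((∀s.¬B ⊔ A) ⊓ (∀t.¬B ⊓ ¬C)) unsat w.r.t. T
   all branches close; clash {B, ¬B} at an ∃-successor
2. Hence (∀s.¬B ⊔ A) ⊑ (∃t.B ⊔ C): entailed.

Yes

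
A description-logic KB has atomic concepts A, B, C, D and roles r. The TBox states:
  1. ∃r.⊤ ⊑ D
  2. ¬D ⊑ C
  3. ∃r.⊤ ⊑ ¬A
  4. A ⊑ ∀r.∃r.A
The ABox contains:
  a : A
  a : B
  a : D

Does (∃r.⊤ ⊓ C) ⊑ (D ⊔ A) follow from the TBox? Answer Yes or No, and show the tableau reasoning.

1. (∃r.⊤ ⊓ C) ⊑ (D ⊔ A)  ⇔  ((∃r.⊤ ⊓ C) ⊓ (¬D ⊓ ¬A)) unsat w.r.t. T
   all branches close; clash {D, ¬D} at x₀
2. Hence (∃r.⊤ ⊓ C) ⊑ (D ⊔ A): entailed.

Yes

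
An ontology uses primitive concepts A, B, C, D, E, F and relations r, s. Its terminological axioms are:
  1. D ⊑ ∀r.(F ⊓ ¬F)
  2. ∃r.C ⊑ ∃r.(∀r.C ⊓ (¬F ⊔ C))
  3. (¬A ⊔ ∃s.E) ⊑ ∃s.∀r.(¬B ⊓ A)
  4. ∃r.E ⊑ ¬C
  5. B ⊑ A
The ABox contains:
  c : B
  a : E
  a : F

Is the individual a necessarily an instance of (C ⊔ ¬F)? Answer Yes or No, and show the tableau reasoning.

No

1. a : (C ⊔ ¬F)?  L(a) = {E, F} ∪ {(¬C ⊓ F)}
   open: L(a) ⊇ {A, E, F, ¬B, ¬C, …} — a ∉ (C ⊔ ¬F) possible
2. Hence a : (C ⊔ ¬F): not entailed.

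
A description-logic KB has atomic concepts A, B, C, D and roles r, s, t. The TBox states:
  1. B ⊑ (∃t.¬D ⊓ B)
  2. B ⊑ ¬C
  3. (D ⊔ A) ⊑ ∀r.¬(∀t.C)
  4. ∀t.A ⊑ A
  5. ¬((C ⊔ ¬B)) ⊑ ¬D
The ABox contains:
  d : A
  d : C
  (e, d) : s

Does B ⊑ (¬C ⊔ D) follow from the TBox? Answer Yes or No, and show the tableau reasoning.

1. B ⊑ (¬C ⊔ D)  ⇔  (B ⊓ (C ⊓ ¬D)) unsat w.r.t. T
   all branches close; clash {C, ¬C} at x₀
2. Hence B ⊑ (¬C ⊔ D): entailed.

Yes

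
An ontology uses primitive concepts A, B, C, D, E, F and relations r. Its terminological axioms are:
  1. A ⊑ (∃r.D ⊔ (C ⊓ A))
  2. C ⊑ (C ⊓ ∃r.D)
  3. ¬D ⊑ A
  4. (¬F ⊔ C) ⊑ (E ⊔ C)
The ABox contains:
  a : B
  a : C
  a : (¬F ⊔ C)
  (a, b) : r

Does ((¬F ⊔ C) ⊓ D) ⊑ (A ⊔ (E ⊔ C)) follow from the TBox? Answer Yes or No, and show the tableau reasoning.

Yes

1. ((¬F ⊔ C) ⊓ D) ⊑ (A ⊔ (E ⊔ C))  ⇔  (((¬F ⊔ C) ⊓ D) ⊓ (¬A ⊓ (¬E ⊓ ¬C))) unsat w.r.t. T
   all branches close; clash {C, ¬C} at x₀
2. Hence ((¬F ⊔ C) ⊓ D) ⊑ (A ⊔ (E ⊔ C)): entailed.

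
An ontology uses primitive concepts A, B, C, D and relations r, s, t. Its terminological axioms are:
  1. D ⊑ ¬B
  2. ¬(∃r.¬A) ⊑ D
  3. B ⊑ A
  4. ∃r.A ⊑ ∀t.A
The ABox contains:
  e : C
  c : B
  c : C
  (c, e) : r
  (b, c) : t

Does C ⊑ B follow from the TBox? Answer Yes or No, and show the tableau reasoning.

No

1. C ⊑ B  ⇔  (C ⊓ ¬B) unsat w.r.t. T
   open: L(x₀) ⊇ {C, ¬B, ∀r.¬A, ∃r.¬A} (+ ∃-successors)
2. Hence C ⊑ B: not entailed.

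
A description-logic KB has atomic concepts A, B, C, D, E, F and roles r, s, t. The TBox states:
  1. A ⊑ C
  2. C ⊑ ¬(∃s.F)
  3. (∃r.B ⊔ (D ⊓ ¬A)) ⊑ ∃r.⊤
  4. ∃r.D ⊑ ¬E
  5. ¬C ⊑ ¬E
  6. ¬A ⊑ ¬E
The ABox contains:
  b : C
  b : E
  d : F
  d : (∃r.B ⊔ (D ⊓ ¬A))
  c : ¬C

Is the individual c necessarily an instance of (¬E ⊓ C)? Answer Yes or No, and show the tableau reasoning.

No

1. c : (¬E ⊓ C)?  L(c) = {¬C} ∪ {(E ⊔ ¬C)}
   apply at c: ¬C⊑¬E
   open: L(c) ⊇ {¬A, ¬C, ¬D, ¬E, ∀r.¬B} — c ∉ (¬E ⊓ C) possible
2. Hence c : (¬E ⊓ C): not entailed.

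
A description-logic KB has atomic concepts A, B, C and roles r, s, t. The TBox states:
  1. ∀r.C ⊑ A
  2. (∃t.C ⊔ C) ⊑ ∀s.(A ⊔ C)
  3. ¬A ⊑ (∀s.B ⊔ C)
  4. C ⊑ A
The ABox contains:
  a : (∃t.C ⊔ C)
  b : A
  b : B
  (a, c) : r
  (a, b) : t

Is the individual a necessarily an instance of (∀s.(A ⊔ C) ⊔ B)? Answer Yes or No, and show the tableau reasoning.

1. a : (∀s.(A ⊔ C) ⊔ B)?  L(a) = {(∃t.C ⊔ C)} ∪ {(∃s.(¬A ⊓ ¬C) ⊓ ¬B)}
   clash {C, ¬C} at an ∃-successor — a ∈ (∀s.(A ⊔ C) ⊔ B)
2. Hence a : (∀s.(A ⊔ C) ⊔ B): entailed.

Yes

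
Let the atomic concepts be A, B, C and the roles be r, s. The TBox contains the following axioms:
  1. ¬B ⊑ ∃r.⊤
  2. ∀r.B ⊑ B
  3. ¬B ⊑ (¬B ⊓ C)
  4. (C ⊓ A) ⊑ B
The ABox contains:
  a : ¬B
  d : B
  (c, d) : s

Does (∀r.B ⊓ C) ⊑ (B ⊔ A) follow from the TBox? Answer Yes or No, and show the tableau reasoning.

Yes

1. (∀r.B ⊓ C) ⊑ (B ⊔ A)  ⇔  ((∀r.B ⊓ C) ⊓ (¬B ⊓ ¬A)) unsat w.r.t. T
   all branches close; clash {B, ¬B} at x₀
2. Hence (∀r.B ⊓ C) ⊑ (B ⊔ A): entailed.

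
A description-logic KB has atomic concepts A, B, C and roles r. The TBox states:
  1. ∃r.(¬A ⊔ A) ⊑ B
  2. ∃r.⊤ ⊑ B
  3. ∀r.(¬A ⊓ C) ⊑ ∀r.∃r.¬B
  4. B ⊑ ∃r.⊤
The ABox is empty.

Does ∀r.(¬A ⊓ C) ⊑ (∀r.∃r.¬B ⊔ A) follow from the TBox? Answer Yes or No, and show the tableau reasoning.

Yes

1. ∀r.(¬A ⊓ C) ⊑ (∀r.∃r.¬B ⊔ A)  ⇔  (∀r.(¬A ⊓ C) ⊓ (∃r.∀r.B ⊓ ¬A)) unsat w.r.t. T
   all branches close; clash {B, ¬B} at an ∃-successor
2. Hence ∀r.(¬A ⊓ C) ⊑ (∀r.∃r.¬B ⊔ A): entailed.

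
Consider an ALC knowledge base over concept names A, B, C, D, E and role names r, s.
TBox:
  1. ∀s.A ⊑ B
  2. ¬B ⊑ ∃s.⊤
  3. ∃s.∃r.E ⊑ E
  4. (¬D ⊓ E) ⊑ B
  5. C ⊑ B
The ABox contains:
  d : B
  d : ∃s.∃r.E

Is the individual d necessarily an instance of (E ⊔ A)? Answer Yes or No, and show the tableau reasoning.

1. d : (E ⊔ A)?  L(d) = {B, ∃s.∃r.E} ∪ {(¬E ⊓ ¬A)}
   clash {E, ¬E} at d — d ∈ (E ⊔ A)
2. Hence d : (E ⊔ A): entailed.

Yes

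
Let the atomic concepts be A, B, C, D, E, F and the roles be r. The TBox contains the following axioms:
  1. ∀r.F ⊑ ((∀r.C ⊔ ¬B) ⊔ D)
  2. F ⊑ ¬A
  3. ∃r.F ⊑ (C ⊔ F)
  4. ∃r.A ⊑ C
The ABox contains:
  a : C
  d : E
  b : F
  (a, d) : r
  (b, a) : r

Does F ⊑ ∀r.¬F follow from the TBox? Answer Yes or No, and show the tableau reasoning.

1. F ⊑ ∀r.¬F  ⇔  (F ⊓ ∃r.F) unsat w.r.t. T
   apply at x₀: F⊑¬A; ∃r.F⊑(C ⊔ F)
   open: L(x₀) ⊇ {F, ¬A, ∀r.¬A, ∃r.F, ∃r.¬F} (+ ∃-successors)
2. Hence F ⊑ ∀r.¬F: not entailed.

No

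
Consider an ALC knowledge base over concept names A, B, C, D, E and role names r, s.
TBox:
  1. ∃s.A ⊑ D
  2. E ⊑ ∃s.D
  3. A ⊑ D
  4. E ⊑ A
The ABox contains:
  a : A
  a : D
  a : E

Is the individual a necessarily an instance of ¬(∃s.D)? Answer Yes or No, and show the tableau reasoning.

1. a : ¬(∃s.D)?  L(a) = {A, D, E} ∪ {∃s.D}
   open: L(a) ⊇ {A, D, E, ∃s.D} (+ ∃-successors) — a ∉ ¬(∃s.D) possible
2. Hence a : ¬(∃s.D): not entailed.

No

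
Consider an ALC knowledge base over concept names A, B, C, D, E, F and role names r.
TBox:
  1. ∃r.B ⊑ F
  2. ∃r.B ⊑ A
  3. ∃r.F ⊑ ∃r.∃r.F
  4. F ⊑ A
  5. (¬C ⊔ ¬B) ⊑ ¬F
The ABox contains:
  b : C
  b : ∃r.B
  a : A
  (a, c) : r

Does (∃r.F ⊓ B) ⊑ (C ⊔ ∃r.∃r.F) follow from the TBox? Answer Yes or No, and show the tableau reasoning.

1. (∃r.F ⊓ B) ⊑ (C ⊔ ∃r.∃r.F)  ⇔  ((∃r.F ⊓ B) ⊓ (¬C ⊓ ∀r.∀r.¬F)) unsat w.r.t. T
   all branches close; clash {F, ¬F} at x₀
2. Hence (∃r.F ⊓ B) ⊑ (C ⊔ ∃r.∃r.F): entailed.

Yes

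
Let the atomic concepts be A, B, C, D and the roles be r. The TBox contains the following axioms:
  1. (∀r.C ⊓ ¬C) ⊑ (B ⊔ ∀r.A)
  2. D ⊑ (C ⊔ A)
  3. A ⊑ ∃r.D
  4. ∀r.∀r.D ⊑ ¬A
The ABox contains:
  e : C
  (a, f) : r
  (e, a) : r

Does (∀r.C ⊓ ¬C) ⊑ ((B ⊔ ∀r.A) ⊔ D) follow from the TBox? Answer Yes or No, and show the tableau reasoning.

Yes

1. (∀r.C ⊓ ¬C) ⊑ ((B ⊔ ∀r.A) ⊔ D)  ⇔  ((∀r.C ⊓ ¬C) ⊓ ((¬B ⊓ ∃r.¬A) ⊓ ¬D)) unsat w.r.t. T
   all branches close; clash {A, ¬A} at an ∃-successor
2. Hence (∀r.C ⊓ ¬C) ⊑ ((B ⊔ ∀r.A) ⊔ D): entailed.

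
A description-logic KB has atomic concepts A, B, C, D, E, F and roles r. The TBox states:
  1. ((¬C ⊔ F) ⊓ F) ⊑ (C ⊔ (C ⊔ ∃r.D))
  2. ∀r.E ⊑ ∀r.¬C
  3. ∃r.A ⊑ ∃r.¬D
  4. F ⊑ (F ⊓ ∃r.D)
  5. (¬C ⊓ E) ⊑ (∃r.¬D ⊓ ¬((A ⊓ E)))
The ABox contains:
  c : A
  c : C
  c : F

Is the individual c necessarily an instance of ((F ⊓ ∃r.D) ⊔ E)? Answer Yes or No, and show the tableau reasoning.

Yes

1. c : ((F ⊓ ∃r.D) ⊔ E)?  L(c) = {A, C, F} ∪ {((¬F ⊔ ∀r.¬D) ⊓ ¬E)}
   clash {D, ¬D} at an ∃-successor — c ∈ ((F ⊓ ∃r.D) ⊔ E)
2. Hence c : ((F ⊓ ∃r.D) ⊔ E): entailed.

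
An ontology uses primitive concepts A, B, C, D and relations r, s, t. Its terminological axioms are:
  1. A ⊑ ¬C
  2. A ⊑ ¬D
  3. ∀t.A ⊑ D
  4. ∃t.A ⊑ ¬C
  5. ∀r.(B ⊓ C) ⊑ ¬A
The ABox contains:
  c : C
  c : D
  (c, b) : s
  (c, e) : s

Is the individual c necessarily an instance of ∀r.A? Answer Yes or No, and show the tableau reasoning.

No

1. c : ∀r.A?  L(c) = {C, D} ∪ {∃r.¬A}
   open: L(c) ⊇ {C, D, ¬A, ∀t.¬A, ∃r.¬A} (+ ∃-successors) — c ∉ ∀r.A possible
2. Hence c : ∀r.A: not entailed.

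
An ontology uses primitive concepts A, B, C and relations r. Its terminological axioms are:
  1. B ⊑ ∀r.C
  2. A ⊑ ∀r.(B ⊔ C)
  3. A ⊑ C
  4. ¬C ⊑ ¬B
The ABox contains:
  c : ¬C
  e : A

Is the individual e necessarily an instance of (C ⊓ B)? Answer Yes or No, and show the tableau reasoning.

1. e : (C ⊓ B)?  L(e) = {A} ∪ {(¬C ⊔ ¬B)}
   apply at e: A⊑∀r.(B ⊔ C); A⊑C
   open: L(e) ⊇ {A, C, ¬B, ∀r.(B ⊔ C)} — e ∉ (C ⊓ B) possible
2. Hence e : (C ⊓ B): not entailed.

No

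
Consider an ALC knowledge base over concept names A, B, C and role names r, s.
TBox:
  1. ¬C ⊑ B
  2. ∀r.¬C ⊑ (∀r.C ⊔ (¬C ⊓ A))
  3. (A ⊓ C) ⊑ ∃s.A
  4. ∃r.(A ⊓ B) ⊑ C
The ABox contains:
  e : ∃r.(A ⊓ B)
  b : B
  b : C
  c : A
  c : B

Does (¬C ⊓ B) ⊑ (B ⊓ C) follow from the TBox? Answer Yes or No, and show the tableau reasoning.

1. (¬C ⊓ B) ⊑ (B ⊓ C)  ⇔  ((¬C ⊓ B) ⊓ (¬B ⊔ ¬C)) unsat w.r.t. T
   open: L(x₀) ⊇ {B, ¬C, ∀r.(¬A ⊔ ¬B), ∃r.C} (+ ∃-successors)
2. Hence (¬C ⊓ B) ⊑ (B ⊓ C): not entailed.

No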